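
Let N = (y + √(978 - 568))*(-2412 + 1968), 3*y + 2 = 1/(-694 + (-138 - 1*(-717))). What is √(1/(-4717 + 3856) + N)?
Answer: √(2914581083295 - 4352962779900*√410)/99015 ≈ 93.236*I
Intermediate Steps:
y = -77/115 (y = -⅔ + 1/(3*(-694 + (-138 - 1*(-717)))) = -⅔ + 1/(3*(-694 + (-138 + 717))) = -⅔ + 1/(3*(-694 + 579)) = -⅔ + (⅓)/(-115) = -⅔ + (⅓)*(-1/115) = -⅔ - 1/345 = -77/115 ≈ -0.66957)
N = 34188/115 - 444*√410 (N = (-77/115 + √(978 - 568))*(-2412 + 1968) = (-77/115 + √410)*(-444) = 34188/115 - 444*√410 ≈ -8693.0)
√(1/(-4717 + 3856) + N) = √(1/(-4717 + 3856) + (34188/115 - 444*√410)) = √(1/(-861) + (34188/115 - 444*√410)) = √(-1/861 + (34188/115 - 444*√410)) = √(29435753/99015 - 444*√410)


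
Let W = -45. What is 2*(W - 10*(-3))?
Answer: -30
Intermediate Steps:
2*(W - 10*(-3)) = 2*(-45 - 10*(-3)) = 2*(-45 + 30) = 2*(-15) = -30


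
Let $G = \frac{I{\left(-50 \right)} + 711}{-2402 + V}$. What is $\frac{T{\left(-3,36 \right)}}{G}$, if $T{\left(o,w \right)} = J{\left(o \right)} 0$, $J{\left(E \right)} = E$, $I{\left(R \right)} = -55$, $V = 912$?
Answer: $0$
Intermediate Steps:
$G = - \frac{328}{745}$ ($G = \frac{-55 + 711}{-2402 + 912} = \frac{656}{-1490} = 656 \left(- \frac{1}{1490}\right) = - \frac{328}{745} \approx -0.44027$)
$T{\left(o,w \right)} = 0$ ($T{\left(o,w \right)} = o 0 = 0$)
$\frac{T{\left(-3,36 \right)}}{G} = \frac{0}{- \frac{328}{745}} = 0 \left(- \frac{745}{328}\right) = 0$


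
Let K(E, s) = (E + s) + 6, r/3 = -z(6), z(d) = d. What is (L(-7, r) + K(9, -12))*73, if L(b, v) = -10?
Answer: -511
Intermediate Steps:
r = -18 (r = 3*(-1*6) = 3*(-6) = -18)
K(E, s) = 6 + E + s
(L(-7, r) + K(9, -12))*73 = (-10 + (6 + 9 - 12))*73 = (-10 + 3)*73 = -7*73 = -511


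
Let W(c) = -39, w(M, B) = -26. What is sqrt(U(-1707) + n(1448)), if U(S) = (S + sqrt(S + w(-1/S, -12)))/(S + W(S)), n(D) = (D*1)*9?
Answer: sqrt(4414582326 - 194*I*sqrt(1733))/582 ≈ 114.16 - 0.00010442*I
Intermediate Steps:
n(D) = 9*D (n(D) = D*9 = 9*D)
U(S) = (S + sqrt(-26 + S))/(-39 + S) (U(S) = (S + sqrt(S - 26))/(S - 39) = (S + sqrt(-26 + S))/(-39 + S))
sqrt(U(-1707) + n(1448)) = sqrt((-1707 + sqrt(-26 - 1707))/(-39 - 1707) + 9*1448) = sqrt((-1707 + sqrt(-1733))/(-1746) + 13032) = sqrt(-(-1707 + I*sqrt(1733))/1746 + 13032) = sqrt((569/582 - I*sqrt(1733)/1746) + 13032) = sqrt(7585193/582 - I*sqrt(1733)/1746)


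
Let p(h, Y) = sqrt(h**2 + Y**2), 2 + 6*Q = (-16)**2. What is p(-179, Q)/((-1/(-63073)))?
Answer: 63073*sqrt(304498)/3 ≈ 1.1602e+7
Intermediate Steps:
Q = 127/3 (Q = -1/3 + (1/6)*(-16)**2 = -1/3 + (1/6)*256 = -1/3 + 128/3 = 127/3 ≈ 42.333)
p(h, Y) = sqrt(Y**2 + h**2)
p(-179, Q)/((-1/(-63073))) = sqrt((127/3)**2 + (-179)**2)/((-1/(-63073))) = sqrt(16129/9 + 32041)/((-1*(-1/63073))) = sqrt(304498/9)/(1/63073) = (sqrt(304498)/3)*63073 = 63073*sqrt(304498)/3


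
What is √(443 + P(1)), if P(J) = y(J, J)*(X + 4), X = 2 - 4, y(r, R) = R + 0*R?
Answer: √445 ≈ 21.095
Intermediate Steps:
y(r, R) = R (y(r, R) = R + 0 = R)
X = -2
P(J) = 2*J (P(J) = J*(-2 + 4) = J*2 = 2*J)
√(443 + P(1)) = √(443 + 2*1) = √(443 + 2) = √445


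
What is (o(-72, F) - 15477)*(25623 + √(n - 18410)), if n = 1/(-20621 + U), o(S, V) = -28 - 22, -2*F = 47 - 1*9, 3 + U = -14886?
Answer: -397848321 - 15527*I*√23214275476510/35510 ≈ -3.9785e+8 - 2.1068e+6*I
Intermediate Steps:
U = -14889 (U = -3 - 14886 = -14889)
F = -19 (F = -(47 - 1*9)/2 = -(47 - 9)/2 = -½*38 = -19)
o(S, V) = -50
n = -1/35510 (n = 1/(-20621 - 14889) = 1/(-35510) = -1/35510 ≈ -2.8161e-5)
(o(-72, F) - 15477)*(25623 + √(n - 18410)) = (-50 - 15477)*(25623 + √(-1/35510 - 18410)) = -15527*(25623 + √(-653739101/35510)) = -15527*(25623 + I*√23214275476510/35510) = -397848321 - 15527*I*√23214275476510/35510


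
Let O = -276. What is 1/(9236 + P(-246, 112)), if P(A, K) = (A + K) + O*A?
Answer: 1/76998 ≈ 1.2987e-5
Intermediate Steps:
P(A, K) = K - 275*A (P(A, K) = (A + K) - 276*A = K - 275*A)
1/(9236 + P(-246, 112)) = 1/(9236 + (112 - 275*(-246))) = 1/(9236 + (112 + 67650)) = 1/(9236 + 67762) = 1/76998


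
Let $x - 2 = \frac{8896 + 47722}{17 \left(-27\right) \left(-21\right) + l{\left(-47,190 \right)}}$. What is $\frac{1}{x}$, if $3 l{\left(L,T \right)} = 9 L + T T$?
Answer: $\frac{32297}{149521} \approx 0.216$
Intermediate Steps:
$l{\left(L,T \right)} = 3 L + \frac{T^{2}}{3}$ ($l{\left(L,T \right)} = \frac{9 L + T T}{3} = \frac{9 L + T^{2}}{3} = \frac{T^{2} + 9 L}{3} = 3 L + \frac{T^{2}}{3}$)
$x = \frac{149521}{32297}$ ($x = 2 + \frac{8896 + 47722}{17 \left(-27\right) \left(-21\right) + \left(3 \left(-47\right) + \frac{190^{2}}{3}\right)} = 2 + \frac{56618}{\left(-459\right) \left(-21\right) + \left(-141 + \frac{1}{3} \cdot 36100\right)} = 2 + \frac{56618}{9639 + \left(-141 + \frac{36100}{3}\right)} = 2 + \frac{56618}{9639 + \frac{35677}{3}} = 2 + \frac{56618}{\frac{64594}{3}} = 2 + 56618 \cdot \frac{3}{64594} = 2 + \frac{84927}{32297} = \frac{149521}{32297} \approx 4.6296$)
$\frac{1}{x} = \frac{1}{\frac{149521}{32297}} = \frac{32297}{149521}$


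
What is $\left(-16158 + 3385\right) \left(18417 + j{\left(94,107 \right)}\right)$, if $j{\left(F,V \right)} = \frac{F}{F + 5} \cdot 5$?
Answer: $- \frac{23294797069}{99} \approx -2.353 \cdot 10^{8}$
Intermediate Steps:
$j{\left(F,V \right)} = \frac{5 F}{5 + F}$ ($j{\left(F,V \right)} = \frac{F}{5 + F} 5 = \frac{5 F}{5 + F}$)
$\left(-16158 + 3385\right) \left(18417 + j{\left(94,107 \right)}\right) = \left(-16158 + 3385\right) \left(18417 + 5 \cdot 94 \frac{1}{5 + 94}\right) = - 12773 \left(18417 + 5 \cdot 94 \cdot \frac{1}{99}\right) = - 12773 \left(18417 + \frac{470}{99}\right) = \left(-12773\right) \frac{1823753}{99} = - \frac{23294797069}{99}$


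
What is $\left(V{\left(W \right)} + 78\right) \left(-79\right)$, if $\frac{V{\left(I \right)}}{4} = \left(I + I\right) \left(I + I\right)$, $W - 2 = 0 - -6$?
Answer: $-87058$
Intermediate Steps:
$W = 8$ ($W = 2 + \left(0 - -6\right) = 2 + \left(0 + 6\right) = 2 + 6 = 8$)
$V{\left(I \right)} = 16 I^{2}$ ($V{\left(I \right)} = 4 \left(I + I\right) \left(I + I\right) = 4 \cdot 2 I 2 I = 4 \cdot 4 I^{2} = 16 I^{2}$)
$\left(V{\left(W \right)} + 78\right) \left(-79\right) = \left(16 \cdot 8^{2} + 78\right) \left(-79\right) = \left(16 \cdot 64 + 78\right) \left(-79\right) = \left(1024 + 78\right) \left(-79\right) = 1102 \left(-79\right) = -87058$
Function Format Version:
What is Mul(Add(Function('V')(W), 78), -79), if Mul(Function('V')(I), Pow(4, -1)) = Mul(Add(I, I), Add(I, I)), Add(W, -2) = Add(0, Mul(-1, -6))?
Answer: -87058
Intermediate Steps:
W = 8 (W = Add(2, Add(0, Mul(-1, -6))) = Add(2, Add(0, 6)) = Add(2, 6) = 8)
Function('V')(I) = Mul(16, Pow(I, 2)) (Function('V')(I) = Mul(4, Mul(Add(I, I), Add(I, I))) = Mul(4, Mul(Mul(2, I), Mul(2, I))) = Mul(4, Mul(4, Pow(I, 2))) = Mul(16, Pow(I, 2)))
Mul(Add(Function('V')(W), 78), -79) = Mul(Add(Mul(16, Pow(8, 2)), 78), -79) = Mul(Add(Mul(16, 64), 78), -79) = Mul(Add(1024, 78), -79) = Mul(1102, -79) = -87058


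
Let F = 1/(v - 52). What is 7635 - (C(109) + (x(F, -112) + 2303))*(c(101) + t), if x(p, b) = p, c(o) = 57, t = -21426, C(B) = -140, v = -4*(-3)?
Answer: 1849129911/40 ≈ 4.6228e+7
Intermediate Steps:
v = 12
F = -1/40 (F = 1/(12 - 52) = 1/(-40) = -1/40 ≈ -0.025000)
7635 - (C(109) + (x(F, -112) + 2303))*(c(101) + t) = 7635 - (-140 + (-1/40 + 2303))*(57 - 21426) = 7635 - (-140 + 92119/40)*(-21369) = 7635 - 86519*(-21369)/40 = 7635 - 1*(-1848824511/40) = 7635 + 1848824511/40 = 1849129911/40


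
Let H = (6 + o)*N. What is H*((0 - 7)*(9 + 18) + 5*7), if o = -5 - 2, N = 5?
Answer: 770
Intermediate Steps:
o = -7
H = -5 (H = (6 - 7)*5 = -1*5 = -5)
H*((0 - 7)*(9 + 18) + 5*7) = -5*((0 - 7)*(9 + 18) + 5*7) = -5*(-7*27 + 35) = -5*(-189 + 35) = -5*(-154) = 770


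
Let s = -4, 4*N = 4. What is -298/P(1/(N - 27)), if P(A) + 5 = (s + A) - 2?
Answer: 7748/287 ≈ 26.997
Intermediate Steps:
N = 1 (N = (1/4)*4 = 1)
P(A) = -11 + A (P(A) = -5 + ((-4 + A) - 2) = -5 + (-6 + A) = -11 + A)
-298/P(1/(N - 27)) = -298/(-11 + 1/(1 - 27)) = -298/(-11 + 1/(-26)) = -298/(-11 - 1/26) = -298/(-287/26) = -298*(-26/287) = 7748/287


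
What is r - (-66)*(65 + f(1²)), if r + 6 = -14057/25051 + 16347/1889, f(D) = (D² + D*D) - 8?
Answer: 184368321056/47321339 ≈ 3896.1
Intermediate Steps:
f(D) = -8 + 2*D² (f(D) = (D² + D²) - 8 = 2*D² - 8 = -8 + 2*D²)
r = 99026990/47321339 (r = -6 + (-14057/25051 + 16347/1889) = -6 + 382955024/47321339 = 99026990/47321339 ≈ 2.0927)
r - (-66)*(65 + f(1²)) = 99026990/47321339 - (-66)*(65 + (-8 + 2*(1²)²)) = 99026990/47321339 - (-66)*(65 + (-8 + 2*1²)) = 99026990/47321339 - (-66)*(65 + (-8 + 2*1)) = 99026990/47321339 - (-66)*(65 + (-8 + 2)) = 99026990/47321339 - (-66)*(65 - 6) = 99026990/47321339 - (-66)*59 = 99026990/47321339 - 1*(-3894) = 99026990/47321339 + 3894 = 184368321056/47321339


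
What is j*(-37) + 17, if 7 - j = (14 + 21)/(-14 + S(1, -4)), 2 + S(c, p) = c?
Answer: -985/3 ≈ -328.33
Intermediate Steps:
S(c, p) = -2 + c
j = 28/3 (j = 7 - (14 + 21)/(-14 + (-2 + 1)) = 7 - 35/(-14 - 1) = 7 - 35/(-15) = 7 - 35*(-1)/15 = 7 - 1*(-7/3) = 7 + 7/3 = 28/3 ≈ 9.3333)
j*(-37) + 17 = (28/3)*(-37) + 17 = -1036/3 + 17 = -985/3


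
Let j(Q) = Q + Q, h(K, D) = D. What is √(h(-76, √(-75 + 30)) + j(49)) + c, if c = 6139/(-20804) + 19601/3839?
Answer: 54887369/11409508 + √(98 + 3*I*√5) ≈ 14.716 + 0.33862*I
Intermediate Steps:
j(Q) = 2*Q
c = 54887369/11409508 (c = 6139*(-1/20804) + 19601*(1/3839) = -877/2972 + 19601/3839 = 54887369/11409508 ≈ 4.8107)
√(h(-76, √(-75 + 30)) + j(49)) + c = √(√(-75 + 30) + 2*49) + 54887369/11409508 = √(√(-45) + 98) + 54887369/11409508 = √(3*I*√5 + 98) + 54887369/11409508 = √(98 + 3*I*√5) + 54887369/11409508 = 54887369/11409508 + √(98 + 3*I*√5)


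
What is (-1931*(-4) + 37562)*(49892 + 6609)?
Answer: 2558704286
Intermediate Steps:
(-1931*(-4) + 37562)*(49892 + 6609) = (7724 + 37562)*56501 = 45286*56501 = 2558704286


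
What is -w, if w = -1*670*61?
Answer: 40870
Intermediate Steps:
w = -40870 (w = -670*61 = -40870)
-w = -1*(-40870) = 40870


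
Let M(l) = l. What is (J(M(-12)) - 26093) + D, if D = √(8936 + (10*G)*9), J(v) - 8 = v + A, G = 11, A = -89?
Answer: -26186 + √9926 ≈ -26086.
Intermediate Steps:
J(v) = -81 + v (J(v) = 8 + (v - 89) = 8 + (-89 + v) = -81 + v)
D = √9926 (D = √(8936 + (10*11)*9) = √(8936 + 110*9) = √(8936 + 990) = √9926 ≈ 99.629)
(J(M(-12)) - 26093) + D = ((-81 - 12) - 26093) + √9926 = (-93 - 26093) + √9926 = -26186 + √9926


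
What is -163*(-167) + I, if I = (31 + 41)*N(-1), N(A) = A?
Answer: 27149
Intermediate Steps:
I = -72 (I = (31 + 41)*(-1) = 72*(-1) = -72)
-163*(-167) + I = -163*(-167) - 72 = 27221 - 72 = 27149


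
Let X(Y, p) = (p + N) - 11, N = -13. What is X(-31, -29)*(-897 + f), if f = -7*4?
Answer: 49025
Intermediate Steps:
f = -28
X(Y, p) = -24 + p (X(Y, p) = (p - 13) - 11 = (-13 + p) - 11 = -24 + p)
X(-31, -29)*(-897 + f) = (-24 - 29)*(-897 - 28) = -53*(-925) = 49025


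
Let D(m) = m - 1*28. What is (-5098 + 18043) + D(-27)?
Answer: 12890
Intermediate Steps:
D(m) = -28 + m (D(m) = m - 28 = -28 + m)
(-5098 + 18043) + D(-27) = (-5098 + 18043) + (-28 - 27) = 12945 - 55 = 12890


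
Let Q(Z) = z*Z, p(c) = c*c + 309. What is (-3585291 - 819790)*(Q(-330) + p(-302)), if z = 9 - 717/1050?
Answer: -13686110918252/35 ≈ -3.9103e+11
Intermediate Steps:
p(c) = 309 + c² (p(c) = c² + 309 = 309 + c²)
z = 2911/350 (z = 9 - 717/1050 = 9 - 1*239/350 = 9 - 239/350 = 2911/350 ≈ 8.3171)
Q(Z) = 2911*Z/350
(-3585291 - 819790)*(Q(-330) + p(-302)) = (-3585291 - 819790)*((2911/350)*(-330) + (309 + (-302)²)) = -4405081*(-96063/35 + (309 + 91204)) = -4405081*(-96063/35 + 91513) = -4405081*3106892/35 = -13686110918252/35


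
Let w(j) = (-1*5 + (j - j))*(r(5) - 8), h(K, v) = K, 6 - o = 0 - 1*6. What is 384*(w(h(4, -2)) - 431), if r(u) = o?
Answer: -173184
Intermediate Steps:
o = 12 (o = 6 - (0 - 1*6) = 6 - (0 - 6) = 6 - 1*(-6) = 6 + 6 = 12)
r(u) = 12
w(j) = -20 (w(j) = (-1*5 + (j - j))*(12 - 8) = (-5 + 0)*4 = -5*4 = -20)
384*(w(h(4, -2)) - 431) = 384*(-20 - 431) = 384*(-451) = -173184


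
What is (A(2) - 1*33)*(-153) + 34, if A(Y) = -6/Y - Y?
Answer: 5848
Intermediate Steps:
A(Y) = -Y - 6/Y
(A(2) - 1*33)*(-153) + 34 = ((-1*2 - 6/2) - 1*33)*(-153) + 34 = ((-2 - 6*1/2) - 33)*(-153) + 34 = ((-2 - 3) - 33)*(-153) + 34 = (-5 - 33)*(-153) + 34 = -38*(-153) + 34 = 5814 + 34 = 5848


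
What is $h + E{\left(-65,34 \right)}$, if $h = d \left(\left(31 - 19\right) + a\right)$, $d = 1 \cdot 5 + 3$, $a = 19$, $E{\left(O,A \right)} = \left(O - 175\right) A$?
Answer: $-7912$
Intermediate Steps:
$E{\left(O,A \right)} = A \left(-175 + O\right)$ ($E{\left(O,A \right)} = \left(-175 + O\right) A = A \left(-175 + O\right)$)
$d = 8$ ($d = 5 + 3 = 8$)
$h = 248$ ($h = 8 \left(\left(31 - 19\right) + 19\right) = 8 \left(12 + 19\right) = 8 \cdot 31 = 248$)
$h + E{\left(-65,34 \right)} = 248 + 34 \left(-175 - 65\right) = 248 + 34 \left(-240\right) = 248 - 8160 = -7912$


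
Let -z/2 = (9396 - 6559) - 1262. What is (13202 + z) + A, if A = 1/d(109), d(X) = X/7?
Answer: 1095675/109 ≈ 10052.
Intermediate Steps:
d(X) = X/7 (d(X) = X*(⅐) = X/7)
z = -3150 (z = -2*((9396 - 6559) - 1262) = -2*(2837 - 1262) = -2*1575 = -3150)
A = 7/109 (A = 1/((⅐)*109) = 1/(109/7) = 7/109 ≈ 0.064220)
(13202 + z) + A = (13202 - 3150) + 7/109 = 10052 + 7/109 = 1095675/109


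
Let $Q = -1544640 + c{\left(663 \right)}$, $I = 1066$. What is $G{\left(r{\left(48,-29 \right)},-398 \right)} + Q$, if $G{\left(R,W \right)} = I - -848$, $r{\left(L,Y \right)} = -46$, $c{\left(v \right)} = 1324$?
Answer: $-1541402$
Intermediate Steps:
$Q = -1543316$ ($Q = -1544640 + 1324 = -1543316$)
$G{\left(R,W \right)} = 1914$ ($G{\left(R,W \right)} = 1066 - -848 = 1066 + 848 = 1914$)
$G{\left(r{\left(48,-29 \right)},-398 \right)} + Q = 1914 - 1543316 = -1541402$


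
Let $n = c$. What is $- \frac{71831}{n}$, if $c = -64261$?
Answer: $\frac{71831}{64261} \approx 1.1178$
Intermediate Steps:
$n = -64261$
$- \frac{71831}{n} = - \frac{71831}{-64261} = \left(-71831\right) \left(- \frac{1}{64261}\right) = \frac{71831}{64261}$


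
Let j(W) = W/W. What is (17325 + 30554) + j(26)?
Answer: 47880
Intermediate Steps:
j(W) = 1
(17325 + 30554) + j(26) = (17325 + 30554) + 1 = 47879 + 1 = 47880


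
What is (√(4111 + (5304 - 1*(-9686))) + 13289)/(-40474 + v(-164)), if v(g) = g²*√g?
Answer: -(13289 + √19101)/(40474 - 53792*I*√41) ≈ -0.0045184 - 0.038452*I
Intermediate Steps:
v(g) = g^(5/2)
(√(4111 + (5304 - 1*(-9686))) + 13289)/(-40474 + v(-164)) = (√(4111 + (5304 - 1*(-9686))) + 13289)/(-40474 + (-164)^(5/2)) = (√(4111 + (5304 + 9686)) + 13289)/(-40474 + 53792*I*√41) = (√(4111 + 14990) + 13289)/(-40474 + 53792*I*√41) = (√19101 + 13289)/(-40474 + 53792*I*√41) = (13289 + √19101)/(-40474 + 53792*I*√41)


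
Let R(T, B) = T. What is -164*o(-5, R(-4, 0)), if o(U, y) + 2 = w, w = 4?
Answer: -328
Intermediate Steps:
o(U, y) = 2 (o(U, y) = -2 + 4 = 2)
-164*o(-5, R(-4, 0)) = -164*2 = -328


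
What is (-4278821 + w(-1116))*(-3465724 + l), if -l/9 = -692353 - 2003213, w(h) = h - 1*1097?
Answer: -89021404978580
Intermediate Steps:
w(h) = -1097 + h (w(h) = h - 1097 = -1097 + h)
l = 24260094 (l = -9*(-692353 - 2003213) = -9*(-2695566) = 24260094)
(-4278821 + w(-1116))*(-3465724 + l) = (-4278821 + (-1097 - 1116))*(-3465724 + 24260094) = (-4278821 - 2213)*20794370 = -4281034*20794370 = -89021404978580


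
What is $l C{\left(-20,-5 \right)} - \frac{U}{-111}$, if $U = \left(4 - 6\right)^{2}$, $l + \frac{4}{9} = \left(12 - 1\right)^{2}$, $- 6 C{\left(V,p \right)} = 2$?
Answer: $- \frac{40109}{999} \approx -40.149$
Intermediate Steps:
$C{\left(V,p \right)} = - \frac{1}{3}$ ($C{\left(V,p \right)} = \left(- \frac{1}{6}\right) 2 = - \frac{1}{3}$)
$l = \frac{1085}{9}$ ($l = - \frac{4}{9} + \left(12 - 1\right)^{2} = - \frac{4}{9} + 11^{2} = - \frac{4}{9} + 121 = \frac{1085}{9} \approx 120.56$)
$U = 4$ ($U = \left(-2\right)^{2} = 4$)
$l C{\left(-20,-5 \right)} - \frac{U}{-111} = \frac{1085}{9} \left(- \frac{1}{3}\right) - \frac{4}{-111} = - \frac{1085}{27} - 4 \left(- \frac{1}{111}\right) = - \frac{1085}{27} - - \frac{4}{111} = - \frac{1085}{27} + \frac{4}{111} = - \frac{40109}{999}$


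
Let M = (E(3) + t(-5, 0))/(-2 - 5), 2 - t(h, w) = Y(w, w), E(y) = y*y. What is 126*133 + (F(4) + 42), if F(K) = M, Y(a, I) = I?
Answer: 117589/7 ≈ 16798.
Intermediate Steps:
E(y) = y**2
t(h, w) = 2 - w
M = -11/7 (M = (3**2 + (2 - 1*0))/(-2 - 5) = (9 + (2 + 0))/(-7) = (9 + 2)*(-1/7) = 11*(-1/7) = -11/7 ≈ -1.5714)
F(K) = -11/7
126*133 + (F(4) + 42) = 126*133 + (-11/7 + 42) = 16758 + 283/7 = 117589/7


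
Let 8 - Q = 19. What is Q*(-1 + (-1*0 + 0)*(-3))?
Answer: 11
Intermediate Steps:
Q = -11 (Q = 8 - 1*19 = 8 - 19 = -11)
Q*(-1 + (-1*0 + 0)*(-3)) = -11*(-1 + (-1*0 + 0)*(-3)) = -11*(-1 + (0 + 0)*(-3)) = -11*(-1 + 0*(-3)) = -11*(-1 + 0) = -11*(-1) = 11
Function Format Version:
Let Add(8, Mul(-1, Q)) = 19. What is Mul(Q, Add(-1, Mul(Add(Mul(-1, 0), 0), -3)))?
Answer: 11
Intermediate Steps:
Q = -11 (Q = Add(8, Mul(-1, 19)) = Add(8, -19) = -11)
Mul(Q, Add(-1, Mul(Add(Mul(-1, 0), 0), -3))) = Mul(-11, Add(-1, Mul(Add(Mul(-1, 0), 0), -3))) = Mul(-11, Add(-1, Mul(Add(0, 0), -3))) = Mul(-11, Add(-1, Mul(0, -3))) = Mul(-11, Add(-1, 0)) = Mul(-11, -1) = 11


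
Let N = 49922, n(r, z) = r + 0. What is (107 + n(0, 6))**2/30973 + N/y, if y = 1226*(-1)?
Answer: -766098816/18986449 ≈ -40.350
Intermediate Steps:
n(r, z) = r
y = -1226
(107 + n(0, 6))**2/30973 + N/y = (107 + 0)**2/30973 + 49922/(-1226) = 107**2*(1/30973) + 49922*(-1/1226) = 11449*(1/30973) - 24961/613 = 11449/30973 - 24961/613 = -766098816/18986449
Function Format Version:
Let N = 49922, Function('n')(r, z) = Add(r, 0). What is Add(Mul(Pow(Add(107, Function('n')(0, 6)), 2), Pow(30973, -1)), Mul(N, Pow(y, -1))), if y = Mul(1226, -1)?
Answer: Rational(-766098816, 18986449) ≈ -40.350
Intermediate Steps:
Function('n')(r, z) = r
y = -1226
Add(Mul(Pow(Add(107, Function('n')(0, 6)), 2), Pow(30973, -1)), Mul(N, Pow(y, -1))) = Add(Mul(Pow(Add(107, 0), 2), Pow(30973, -1)), Mul(49922, Pow(-1226, -1))) = Add(Mul(Pow(107, 2), Rational(1, 30973)), Mul(49922, Rational(-1, 1226))) = Add(Mul(11449, Rational(1, 30973)), Rational(-24961, 613)) = Add(Rational(11449, 30973), Rational(-24961, 613)) = Rational(-766098816, 18986449)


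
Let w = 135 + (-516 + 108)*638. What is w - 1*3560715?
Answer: -3820884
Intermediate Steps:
w = -260169 (w = 135 - 408*638 = 135 - 260304 = -260169)
w - 1*3560715 = -260169 - 1*3560715 = -260169 - 3560715 = -3820884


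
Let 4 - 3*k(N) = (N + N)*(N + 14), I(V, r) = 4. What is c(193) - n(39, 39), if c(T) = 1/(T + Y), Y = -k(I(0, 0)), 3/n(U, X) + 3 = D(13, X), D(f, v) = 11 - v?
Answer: 2250/22289 ≈ 0.10095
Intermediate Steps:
k(N) = 4/3 - 2*N*(14 + N)/3 (k(N) = 4/3 - (N + N)*(N + 14)/3 = 4/3 - 2*N*(14 + N)/3)
n(U, X) = 3/(8 - X) (n(U, X) = 3/(-3 + (11 - X)) = 3/(8 - X))
Y = 140/3 (Y = -(4/3 - 28/3*4 - 2/3*4**2) = -(4/3 - 112/3 - 2/3*16) = -(4/3 - 112/3 - 32/3) = -1*(-140/3) = 140/3 ≈ 46.667)
c(T) = 1/(140/3 + T) (c(T) = 1/(T + 140/3) = 1/(140/3 + T))
c(193) - n(39, 39) = 3/(140 + 3*193) - (-3)/(-8 + 39) = 3/(140 + 579) - (-3)/31 = 3/719 - (-3)/31 = 3*(1/719) - 1*(-3/31) = 3/719 + 3/31 = 2250/22289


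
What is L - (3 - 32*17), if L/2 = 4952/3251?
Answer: 1768695/3251 ≈ 544.05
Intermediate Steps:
L = 9904/3251 (L = 2*(4952/3251) = 9904/3251 ≈ 3.0464)
L - (3 - 32*17) = 9904/3251 - (3 - 32*17) = 9904/3251 - (3 - 544) = 9904/3251 - 1*(-541) = 9904/3251 + 541 = 1768695/3251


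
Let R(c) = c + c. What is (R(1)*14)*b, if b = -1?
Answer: -28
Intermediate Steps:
R(c) = 2*c
(R(1)*14)*b = ((2*1)*14)*(-1) = (2*14)*(-1) = 28*(-1) = -28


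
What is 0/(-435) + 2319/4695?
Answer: 773/1565 ≈ 0.49393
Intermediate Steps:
0/(-435) + 2319/4695 = 0*(-1/435) + 2319*(1/4695) = 0 + 773/1565 = 773/1565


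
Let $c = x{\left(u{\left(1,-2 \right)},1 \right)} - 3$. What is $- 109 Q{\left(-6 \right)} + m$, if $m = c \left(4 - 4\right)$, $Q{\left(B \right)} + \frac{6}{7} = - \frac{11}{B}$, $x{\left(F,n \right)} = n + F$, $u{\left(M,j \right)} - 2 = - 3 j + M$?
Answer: $- \frac{4469}{42} \approx -106.4$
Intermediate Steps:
$u{\left(M,j \right)} = 2 + M - 3 j$ ($u{\left(M,j \right)} = 2 + \left(- 3 j + M\right) = 2 + \left(M - 3 j\right) = 2 + M - 3 j$)
$x{\left(F,n \right)} = F + n$
$c = 7$ ($c = \left(\left(2 + 1 - -6\right) + 1\right) - 3 = \left(\left(2 + 1 + 6\right) + 1\right) - 3 = \left(9 + 1\right) - 3 = 10 - 3 = 7$)
$Q{\left(B \right)} = - \frac{6}{7} - \frac{11}{B}$
$m = 0$ ($m = 7 \left(4 - 4\right) = 7 \cdot 0 = 0$)
$- 109 Q{\left(-6 \right)} + m = - 109 \left(- \frac{6}{7} - \frac{11}{-6}\right) + 0 = - 109 \left(- \frac{6}{7} - - \frac{11}{6}\right) + 0 = - 109 \left(- \frac{6}{7} + \frac{11}{6}\right) + 0 = \left(-109\right) \frac{41}{42} + 0 = - \frac{4469}{42} + 0 = - \frac{4469}{42}$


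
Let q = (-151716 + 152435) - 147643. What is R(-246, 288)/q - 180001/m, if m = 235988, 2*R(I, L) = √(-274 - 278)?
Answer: -180001/235988 - I*√138/146924 ≈ -0.76275 - 7.9955e-5*I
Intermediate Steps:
R(I, L) = I*√138 (R(I, L) = √(-274 - 278)/2 = √(-552)/2 = (2*I*√138)/2 = I*√138)
q = -146924 (q = 719 - 147643 = -146924)
R(-246, 288)/q - 180001/m = (I*√138)/(-146924) - 180001/235988 = (I*√138)*(-1/146924) - 180001*1/235988 = -I*√138/146924 - 180001/235988 = -180001/235988 - I*√138/146924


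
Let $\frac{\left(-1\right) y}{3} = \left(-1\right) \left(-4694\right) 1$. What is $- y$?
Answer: $14082$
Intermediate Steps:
$y = -14082$ ($y = - 3 \left(-1\right) \left(-4694\right) 1 = - 3 \cdot 4694 \cdot 1 = \left(-3\right) 4694 = -14082$)
$- y = \left(-1\right) \left(-14082\right) = 14082$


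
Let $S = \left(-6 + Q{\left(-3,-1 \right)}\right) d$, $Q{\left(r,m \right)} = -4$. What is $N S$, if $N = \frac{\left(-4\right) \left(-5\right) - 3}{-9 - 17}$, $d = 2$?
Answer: $\frac{170}{13} \approx 13.077$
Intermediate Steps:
$S = -20$ ($S = \left(-6 - 4\right) 2 = \left(-10\right) 2 = -20$)
$N = - \frac{17}{26}$ ($N = \frac{20 - 3}{-26} = 17 \left(- \frac{1}{26}\right) = - \frac{17}{26} \approx -0.65385$)
$N S = \left(- \frac{17}{26}\right) \left(-20\right) = \frac{170}{13}$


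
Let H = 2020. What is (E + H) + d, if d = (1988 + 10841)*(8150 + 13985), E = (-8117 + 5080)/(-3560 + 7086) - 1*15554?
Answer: 1001230196369/3526 ≈ 2.8396e+8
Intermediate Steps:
E = -54846441/3526 (E = -3037/3526 - 15554 = -54846441/3526 ≈ -15555.)
d = 283969915 (d = 12829*22135 = 283969915)
(E + H) + d = (-54846441/3526 + 2020) + 283969915 = -47723921/3526 + 283969915 = 1001230196369/3526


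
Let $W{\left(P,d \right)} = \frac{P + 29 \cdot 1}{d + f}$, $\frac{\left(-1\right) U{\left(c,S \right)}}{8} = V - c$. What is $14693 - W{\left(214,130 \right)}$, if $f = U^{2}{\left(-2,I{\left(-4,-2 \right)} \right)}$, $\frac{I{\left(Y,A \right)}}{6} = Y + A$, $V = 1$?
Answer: $\frac{10373015}{706} \approx 14693.0$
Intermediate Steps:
$I{\left(Y,A \right)} = 6 A + 6 Y$ ($I{\left(Y,A \right)} = 6 \left(Y + A\right) = 6 \left(A + Y\right) = 6 A + 6 Y$)
$U{\left(c,S \right)} = -8 + 8 c$ ($U{\left(c,S \right)} = - 8 \left(1 - c\right) = -8 + 8 c$)
$f = 576$ ($f = \left(-8 + 8 \left(-2\right)\right)^{2} = \left(-8 - 16\right)^{2} = \left(-24\right)^{2} = 576$)
$W{\left(P,d \right)} = \frac{29 + P}{576 + d}$ ($W{\left(P,d \right)} = \frac{P + 29 \cdot 1}{d + 576} = \frac{P + 29}{576 + d} = \frac{29 + P}{576 + d}$)
$14693 - W{\left(214,130 \right)} = 14693 - \frac{29 + 214}{576 + 130} = 14693 - \frac{1}{706} \cdot 243 = 14693 - \frac{243}{706} = \frac{10373015}{706}$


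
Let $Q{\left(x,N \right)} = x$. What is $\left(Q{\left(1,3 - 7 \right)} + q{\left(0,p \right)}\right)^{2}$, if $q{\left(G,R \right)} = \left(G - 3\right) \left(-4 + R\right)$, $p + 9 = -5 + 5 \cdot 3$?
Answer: $100$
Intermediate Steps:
$p = 1$ ($p = -9 + \left(-5 + 5 \cdot 3\right) = -9 + \left(-5 + 15\right) = -9 + 10 = 1$)
$q{\left(G,R \right)} = \left(-4 + R\right) \left(-3 + G\right)$ ($q{\left(G,R \right)} = \left(-3 + G\right) \left(-4 + R\right) = \left(-4 + R\right) \left(-3 + G\right)$)
$\left(Q{\left(1,3 - 7 \right)} + q{\left(0,p \right)}\right)^{2} = \left(1 + \left(12 - 0 - 3 + 0 \cdot 1\right)\right)^{2} = \left(1 + \left(12 + 0 - 3 + 0\right)\right)^{2} = \left(1 + 9\right)^{2} = 10^{2} = 100$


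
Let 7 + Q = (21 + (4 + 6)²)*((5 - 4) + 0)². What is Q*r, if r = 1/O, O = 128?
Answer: 57/64 ≈ 0.89063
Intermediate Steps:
r = 1/128 ≈ 0.0078125
Q = 114 (Q = -7 + (21 + (4 + 6)²)*((5 - 4) + 0)² = -7 + (21 + 10²)*(1 + 0)² = -7 + (21 + 100)*1² = -7 + 121*1 = -7 + 121 = 114)
Q*r = 114*(1/128) = 57/64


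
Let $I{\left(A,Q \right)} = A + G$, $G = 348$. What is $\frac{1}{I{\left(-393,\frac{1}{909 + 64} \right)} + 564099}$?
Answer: $\frac{1}{564054} \approx 1.7729 \cdot 10^{-6}$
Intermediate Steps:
$I{\left(A,Q \right)} = 348 + A$ ($I{\left(A,Q \right)} = A + 348 = 348 + A$)
$\frac{1}{I{\left(-393,\frac{1}{909 + 64} \right)} + 564099} = \frac{1}{\left(348 - 393\right) + 564099} = \frac{1}{-45 + 564099} = \frac{1}{564054}$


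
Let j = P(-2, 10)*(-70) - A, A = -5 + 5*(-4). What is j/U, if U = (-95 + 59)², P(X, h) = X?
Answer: 55/432 ≈ 0.12731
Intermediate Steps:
A = -25 (A = -5 - 20 = -25)
U = 1296 (U = (-36)² = 1296)
j = 165 (j = -2*(-70) - 1*(-25) = 140 + 25 = 165)
j/U = 165/1296 = 165*(1/1296) = 55/432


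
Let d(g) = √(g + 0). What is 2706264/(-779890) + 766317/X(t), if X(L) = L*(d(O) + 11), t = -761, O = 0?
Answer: -310148550537/3264229595 ≈ -95.014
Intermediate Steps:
d(g) = √g
X(L) = 11*L (X(L) = L*(√0 + 11) = L*(0 + 11) = L*11 = 11*L)
2706264/(-779890) + 766317/X(t) = 2706264/(-779890) + 766317/((11*(-761))) = 2706264*(-1/779890) + 766317/(-8371) = -1353132/389945 + 766317*(-1/8371) = -1353132/389945 - 766317/8371 = -310148550537/3264229595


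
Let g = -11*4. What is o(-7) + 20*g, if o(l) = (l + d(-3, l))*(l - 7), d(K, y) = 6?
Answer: -866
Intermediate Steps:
g = -44
o(l) = (-7 + l)*(6 + l) (o(l) = (l + 6)*(l - 7) = (6 + l)*(-7 + l) = (-7 + l)*(6 + l))
o(-7) + 20*g = (-42 + (-7)² - 1*(-7)) + 20*(-44) = (-42 + 49 + 7) - 880 = 14 - 880 = -866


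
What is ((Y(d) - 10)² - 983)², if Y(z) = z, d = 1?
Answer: 813604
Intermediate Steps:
((Y(d) - 10)² - 983)² = ((1 - 10)² - 983)² = ((-9)² - 983)² = (81 - 983)² = (-902)² = 813604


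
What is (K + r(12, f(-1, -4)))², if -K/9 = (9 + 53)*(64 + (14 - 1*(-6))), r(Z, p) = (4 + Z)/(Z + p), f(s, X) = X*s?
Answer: 2196890641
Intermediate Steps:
r(Z, p) = (4 + Z)/(Z + p)
K = -46872 (K = -9*(9 + 53)*(64 + (14 - 1*(-6))) = -558*(64 + (14 + 6)) = -558*(64 + 20) = -558*84 = -9*5208 = -46872)
(K + r(12, f(-1, -4)))² = (-46872 + (4 + 12)/(12 - 4*(-1)))² = (-46872 + 16/(12 + 4))² = (-46872 + 16/16)² = (-46872 + (1/16)*16)² = (-46872 + 1)² = (-46871)² = 2196890641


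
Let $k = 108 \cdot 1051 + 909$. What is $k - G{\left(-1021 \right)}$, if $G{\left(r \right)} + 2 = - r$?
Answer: $113398$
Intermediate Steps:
$G{\left(r \right)} = -2 - r$
$k = 114417$ ($k = 113508 + 909 = 114417$)
$k - G{\left(-1021 \right)} = 114417 - \left(-2 - -1021\right) = 114417 - \left(-2 + 1021\right) = 114417 - 1019 = 113398$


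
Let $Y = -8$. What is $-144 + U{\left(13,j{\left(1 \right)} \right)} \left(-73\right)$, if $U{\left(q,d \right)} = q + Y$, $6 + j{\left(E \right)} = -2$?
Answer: $-509$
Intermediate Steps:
$j{\left(E \right)} = -8$ ($j{\left(E \right)} = -6 - 2 = -8$)
$U{\left(q,d \right)} = -8 + q$ ($U{\left(q,d \right)} = q - 8 = -8 + q$)
$-144 + U{\left(13,j{\left(1 \right)} \right)} \left(-73\right) = -144 + \left(-8 + 13\right) \left(-73\right) = -144 + 5 \left(-73\right) = -144 - 365 = -509$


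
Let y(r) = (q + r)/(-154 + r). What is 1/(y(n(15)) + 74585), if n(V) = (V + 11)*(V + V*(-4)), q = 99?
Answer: 1324/98751611 ≈ 1.3407e-5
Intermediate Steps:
n(V) = -3*V*(11 + V) (n(V) = (11 + V)*(V - 4*V) = (11 + V)*(-3*V) = -3*V*(11 + V))
y(r) = (99 + r)/(-154 + r)
1/(y(n(15)) + 74585) = 1/((99 - 3*15*(11 + 15))/(-154 - 3*15*(11 + 15)) + 74585) = 1/((99 - 3*15*26)/(-154 - 3*15*26) + 74585) = 1/((99 - 1170)/(-154 - 1170) + 74585) = 1/(-1071/(-1324) + 74585) = 1/(-1/1324*(-1071) + 74585) = 1/(1071/1324 + 74585) = 1/(98751611/1324) = 1324/98751611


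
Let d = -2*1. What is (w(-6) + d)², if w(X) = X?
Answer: 64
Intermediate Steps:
d = -2
(w(-6) + d)² = (-6 - 2)² = (-8)² = 64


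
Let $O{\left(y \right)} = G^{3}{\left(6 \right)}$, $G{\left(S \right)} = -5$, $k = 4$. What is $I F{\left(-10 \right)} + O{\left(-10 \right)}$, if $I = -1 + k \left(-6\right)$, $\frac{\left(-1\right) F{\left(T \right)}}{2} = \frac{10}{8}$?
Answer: $- \frac{125}{2} \approx -62.5$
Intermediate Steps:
$F{\left(T \right)} = - \frac{5}{2}$ ($F{\left(T \right)} = - 2 \cdot \frac{10}{8} = - 2 \cdot 10 \cdot \frac{1}{8} = \left(-2\right) \frac{5}{4} = - \frac{5}{2}$)
$O{\left(y \right)} = -125$ ($O{\left(y \right)} = \left(-5\right)^{3} = -125$)
$I = -25$ ($I = -1 + 4 \left(-6\right) = -1 - 24 = -25$)
$I F{\left(-10 \right)} + O{\left(-10 \right)} = \left(-25\right) \left(- \frac{5}{2}\right) - 125 = \frac{125}{2} - 125 = - \frac{125}{2}$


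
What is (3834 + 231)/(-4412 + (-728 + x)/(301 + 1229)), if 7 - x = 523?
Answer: -3109725/3375802 ≈ -0.92118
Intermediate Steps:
x = -516 (x = 7 - 1*523 = 7 - 523 = -516)
(3834 + 231)/(-4412 + (-728 + x)/(301 + 1229)) = (3834 + 231)/(-4412 + (-728 - 516)/(301 + 1229)) = 4065/(-4412 - 1244/1530) = 4065/(-4412 - 1244*1/1530) = 4065/(-4412 - 622/765) = 4065/(-3375802/765) = 4065*(-765/3375802) = -3109725/3375802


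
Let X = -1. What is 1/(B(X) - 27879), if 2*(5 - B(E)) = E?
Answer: -2/55747 ≈ -3.5876e-5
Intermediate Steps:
B(E) = 5 - E/2
1/(B(X) - 27879) = 1/((5 - ½*(-1)) - 27879) = 1/((5 + ½) - 27879) = 1/(11/2 - 27879) = 1/(-55747/2) = -2/55747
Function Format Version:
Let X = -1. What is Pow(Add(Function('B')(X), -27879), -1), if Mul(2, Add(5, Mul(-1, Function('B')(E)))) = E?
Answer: Rational(-2, 55747) ≈ -3.5876e-5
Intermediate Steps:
Function('B')(E) = Add(5, Mul(Rational(-1, 2), E))
Pow(Add(Function('B')(X), -27879), -1) = Pow(Add(Add(5, Mul(Rational(-1, 2), -1)), -27879), -1) = Pow(Add(Add(5, Rational(1, 2)), -27879), -1) = Pow(Add(Rational(11, 2), -27879), -1) = Pow(Rational(-55747, 2), -1) = Rational(-2, 55747)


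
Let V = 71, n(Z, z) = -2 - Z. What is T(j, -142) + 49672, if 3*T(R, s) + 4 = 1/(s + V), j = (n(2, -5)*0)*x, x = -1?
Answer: 3526617/71 ≈ 49671.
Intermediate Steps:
j = 0 (j = ((-2 - 1*2)*0)*(-1) = ((-2 - 2)*0)*(-1) = -4*0*(-1) = 0*(-1) = 0)
T(R, s) = -4/3 + 1/(3*(71 + s)) (T(R, s) = -4/3 + 1/(3*(s + 71)) = -4/3 + 1/(3*(71 + s)))
T(j, -142) + 49672 = (-283 - 4*(-142))/(3*(71 - 142)) + 49672 = (1/3)*(-283 + 568)/(-71) + 49672 = (1/3)*(-1/71)*285 + 49672 = -95/71 + 49672 = 3526617/71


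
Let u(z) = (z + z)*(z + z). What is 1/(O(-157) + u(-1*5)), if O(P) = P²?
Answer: 1/24749 ≈ 4.0406e-5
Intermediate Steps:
u(z) = 4*z² (u(z) = (2*z)*(2*z) = 4*z²)
1/(O(-157) + u(-1*5)) = 1/((-157)² + 4*(-1*5)²) = 1/(24649 + 4*(-5)²) = 1/(24649 + 4*25) = 1/(24649 + 100) = 1/24749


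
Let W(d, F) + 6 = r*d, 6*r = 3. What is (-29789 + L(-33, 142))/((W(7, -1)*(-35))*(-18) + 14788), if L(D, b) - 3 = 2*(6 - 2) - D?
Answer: -29745/13213 ≈ -2.2512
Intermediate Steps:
r = 1/2 (r = (1/6)*3 = 1/2 ≈ 0.50000)
L(D, b) = 11 - D (L(D, b) = 3 + (2*(6 - 2) - D) = 3 + (2*4 - D) = 3 + (8 - D) = 11 - D)
W(d, F) = -6 + d/2
(-29789 + L(-33, 142))/((W(7, -1)*(-35))*(-18) + 14788) = (-29789 + (11 - 1*(-33)))/(((-6 + (1/2)*7)*(-35))*(-18) + 14788) = (-29789 + (11 + 33))/(((-6 + 7/2)*(-35))*(-18) + 14788) = (-29789 + 44)/(-5/2*(-35)*(-18) + 14788) = -29745/((175/2)*(-18) + 14788) = -29745/(-1575 + 14788) = -29745/13213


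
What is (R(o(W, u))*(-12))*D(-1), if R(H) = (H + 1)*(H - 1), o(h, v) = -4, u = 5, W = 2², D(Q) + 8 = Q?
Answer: 1620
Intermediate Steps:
D(Q) = -8 + Q
W = 4
R(H) = (1 + H)*(-1 + H)
(R(o(W, u))*(-12))*D(-1) = ((-1 + (-4)²)*(-12))*(-8 - 1) = ((-1 + 16)*(-12))*(-9) = (15*(-12))*(-9) = -180*(-9) = 1620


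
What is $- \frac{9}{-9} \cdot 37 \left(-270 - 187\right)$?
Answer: $-16909$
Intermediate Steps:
$- \frac{9}{-9} \cdot 37 \left(-270 - 187\right) = \left(-9\right) \left(- \frac{1}{9}\right) 37 \left(-457\right) = 1 \cdot 37 \left(-457\right) = 37 \left(-457\right) = -16909$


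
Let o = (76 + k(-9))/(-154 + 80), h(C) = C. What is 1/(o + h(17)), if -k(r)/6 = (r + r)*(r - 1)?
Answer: 37/1131 ≈ 0.032714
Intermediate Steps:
k(r) = -12*r*(-1 + r) (k(r) = -6*(r + r)*(r - 1) = -6*2*r*(-1 + r) = -12*r*(-1 + r))
o = 502/37 (o = (76 + 12*(-9)*(1 - 1*(-9)))/(-154 + 80) = (76 + 12*(-9)*(1 + 9))/(-74) = (76 + 12*(-9)*10)*(-1/74) = (76 - 1080)*(-1/74) = -1004*(-1/74) = 502/37 ≈ 13.568)
1/(o + h(17)) = 1/(502/37 + 17) = 1/(1131/37) = 37/1131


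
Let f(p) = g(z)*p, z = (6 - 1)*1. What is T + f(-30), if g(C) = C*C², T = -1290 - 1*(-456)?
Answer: -4584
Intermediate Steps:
T = -834 (T = -1290 + 456 = -834)
z = 5 (z = 5*1 = 5)
g(C) = C³
f(p) = 125*p (f(p) = 5³*p = 125*p)
T + f(-30) = -834 + 125*(-30) = -834 - 3750 = -4584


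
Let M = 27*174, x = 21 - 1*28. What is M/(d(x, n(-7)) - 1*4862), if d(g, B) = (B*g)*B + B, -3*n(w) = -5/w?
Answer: -147987/153173 ≈ -0.96614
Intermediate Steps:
x = -7 (x = 21 - 28 = -7)
n(w) = 5/(3*w) (n(w) = -(-5)/(3*w) = 5/(3*w))
d(g, B) = B + g*B**2 (d(g, B) = g*B**2 + B = B + g*B**2)
M = 4698
M/(d(x, n(-7)) - 1*4862) = 4698/(((5/3)/(-7))*(1 + ((5/3)/(-7))*(-7)) - 1*4862) = 4698/(((5/3)*(-1/7))*(1 + ((5/3)*(-1/7))*(-7)) - 4862) = 4698/(-5*(1 - 5/21*(-7))/21 - 4862) = 4698/(-5*(1 + 5/3)/21 - 4862) = 4698/(-5/21*8/3 - 4862) = 4698/(-40/63 - 4862) = 4698/(-306346/63) = 4698*(-63/306346) = -147987/153173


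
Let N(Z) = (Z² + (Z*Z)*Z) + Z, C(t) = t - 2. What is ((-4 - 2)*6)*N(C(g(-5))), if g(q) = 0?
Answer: 216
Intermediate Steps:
C(t) = -2 + t
N(Z) = Z + Z² + Z³ (N(Z) = (Z² + Z²*Z) + Z = (Z² + Z³) + Z = Z + Z² + Z³)
((-4 - 2)*6)*N(C(g(-5))) = ((-4 - 2)*6)*((-2 + 0)*(1 + (-2 + 0) + (-2 + 0)²)) = (-6*6)*(-2*(1 - 2 + (-2)²)) = -(-72)*(1 - 2 + 4) = -(-72)*3 = -36*(-6) = 216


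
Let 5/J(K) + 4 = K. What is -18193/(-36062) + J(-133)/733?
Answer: 1826778943/3621382102 ≈ 0.50444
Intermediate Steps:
J(K) = 5/(-4 + K)
-18193/(-36062) + J(-133)/733 = -18193/(-36062) + (5/(-4 - 133))/733 = -18193*(-1/36062) + (5/(-137))*(1/733) = 18193/36062 + (5*(-1/137))*(1/733) = 18193/36062 - 5/137*1/733 = 18193/36062 - 5/100421 = 1826778943/3621382102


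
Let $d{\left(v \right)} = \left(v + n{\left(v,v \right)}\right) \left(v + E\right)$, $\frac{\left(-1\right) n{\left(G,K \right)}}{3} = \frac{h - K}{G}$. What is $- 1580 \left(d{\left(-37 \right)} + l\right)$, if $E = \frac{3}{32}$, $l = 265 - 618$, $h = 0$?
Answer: $- \frac{5699455}{4} \approx -1.4249 \cdot 10^{6}$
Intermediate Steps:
$l = -353$
$n{\left(G,K \right)} = \frac{3 K}{G}$ ($n{\left(G,K \right)} = - 3 \frac{0 - K}{G} = - 3 \frac{\left(-1\right) K}{G} = - 3 \left(- \frac{K}{G}\right) = \frac{3 K}{G}$)
$E = \frac{3}{32}$ ($E = 3 \cdot \frac{1}{32} = \frac{3}{32} \approx 0.09375$)
$d{\left(v \right)} = \left(3 + v\right) \left(\frac{3}{32} + v\right)$ ($d{\left(v \right)} = \left(v + \frac{3 v}{v}\right) \left(v + \frac{3}{32}\right) = \left(v + 3\right) \left(\frac{3}{32} + v\right) = \left(3 + v\right) \left(\frac{3}{32} + v\right)$)
$- 1580 \left(d{\left(-37 \right)} + l\right) = - 1580 \left(\left(\frac{9}{32} + \left(-37\right)^{2} + \frac{99}{32} \left(-37\right)\right) - 353\right) = - 1580 \left(\left(\frac{9}{32} + 1369 - \frac{3663}{32}\right) - 353\right) = - 1580 \left(\frac{20077}{16} - 353\right) = \left(-1580\right) \frac{14429}{16} = - \frac{5699455}{4}$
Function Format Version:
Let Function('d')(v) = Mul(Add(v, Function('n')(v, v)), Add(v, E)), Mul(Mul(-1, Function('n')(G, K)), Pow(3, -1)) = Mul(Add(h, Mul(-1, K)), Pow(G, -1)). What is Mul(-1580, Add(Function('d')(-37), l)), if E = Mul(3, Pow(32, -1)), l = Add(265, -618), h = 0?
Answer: Rational(-5699455, 4) ≈ -1.4249e+6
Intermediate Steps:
l = -353
Function('n')(G, K) = Mul(3, K, Pow(G, -1)) (Function('n')(G, K) = Mul(-3, Mul(Add(0, Mul(-1, K)), Pow(G, -1))) = Mul(-3, Mul(Mul(-1, K), Pow(G, -1))) = Mul(-3, Mul(-1, K, Pow(G, -1))) = Mul(3, K, Pow(G, -1)))
E = Rational(3, 32) (E = Mul(3, Rational(1, 32)) = Rational(3, 32) ≈ 0.093750)
Function('d')(v) = Mul(Add(3, v), Add(Rational(3, 32), v)) (Function('d')(v) = Mul(Add(v, Mul(3, v, Pow(v, -1))), Add(v, Rational(3, 32))) = Mul(Add(v, 3), Add(Rational(3, 32), v)) = Mul(Add(3, v), Add(Rational(3, 32), v)))
Mul(-1580, Add(Function('d')(-37), l)) = Mul(-1580, Add(Add(Rational(9, 32), Pow(-37, 2), Mul(Rational(99, 32), -37)), -353)) = Mul(-1580, Add(Add(Rational(9, 32), 1369, Rational(-3663, 32)), -353)) = Mul(-1580, Add(Rational(20077, 16), -353)) = Mul(-1580, Rational(14429, 16)) = Rational(-5699455, 4)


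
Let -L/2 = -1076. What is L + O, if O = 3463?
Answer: 5615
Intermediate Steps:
L = 2152 (L = -2*(-1076) = 2152)
L + O = 2152 + 3463 = 5615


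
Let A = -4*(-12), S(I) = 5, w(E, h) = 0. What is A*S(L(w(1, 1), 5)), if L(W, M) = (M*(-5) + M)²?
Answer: 240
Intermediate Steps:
L(W, M) = 16*M² (L(W, M) = (-5*M + M)² = (-4*M)² = 16*M²)
A = 48
A*S(L(w(1, 1), 5)) = 48*5 = 240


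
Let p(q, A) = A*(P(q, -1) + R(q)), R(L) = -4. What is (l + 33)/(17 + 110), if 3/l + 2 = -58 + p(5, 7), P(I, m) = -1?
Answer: 3132/12065 ≈ 0.25959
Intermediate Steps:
p(q, A) = -5*A (p(q, A) = A*(-1 - 4) = A*(-5) = -5*A)
l = -3/95 (l = 3/(-2 + (-58 - 5*7)) = 3/(-2 + (-58 - 35)) = 3/(-2 - 93) = 3/(-95) = 3*(-1/95) = -3/95 ≈ -0.031579)
(l + 33)/(17 + 110) = (-3/95 + 33)/(17 + 110) = (3132/95)/127 = (3132/95)*(1/127) = 3132/12065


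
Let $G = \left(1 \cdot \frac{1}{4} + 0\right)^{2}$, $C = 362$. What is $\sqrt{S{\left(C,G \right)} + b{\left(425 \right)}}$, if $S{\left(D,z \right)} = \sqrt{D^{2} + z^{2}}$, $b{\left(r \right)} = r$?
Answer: $\frac{\sqrt{6800 + \sqrt{33547265}}}{4} \approx 28.054$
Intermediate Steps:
$G = \frac{1}{16}$ ($G = \left(1 \cdot \frac{1}{4} + 0\right)^{2} = \left(\frac{1}{4} + 0\right)^{2} = \left(\frac{1}{4}\right)^{2} = \frac{1}{16} \approx 0.0625$)
$\sqrt{S{\left(C,G \right)} + b{\left(425 \right)}} = \sqrt{\sqrt{362^{2} + \left(\frac{1}{16}\right)^{2}} + 425} = \sqrt{\sqrt{131044 + \frac{1}{256}} + 425} = \sqrt{\sqrt{\frac{33547265}{256}} + 425} = \sqrt{\frac{\sqrt{33547265}}{16} + 425} = \sqrt{425 + \frac{\sqrt{33547265}}{16}}$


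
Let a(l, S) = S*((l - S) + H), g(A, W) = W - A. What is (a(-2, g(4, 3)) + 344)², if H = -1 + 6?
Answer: 115600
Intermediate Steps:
H = 5
a(l, S) = S*(5 + l - S) (a(l, S) = S*((l - S) + 5) = S*(5 + l - S))
(a(-2, g(4, 3)) + 344)² = ((3 - 1*4)*(5 - 2 - (3 - 1*4)) + 344)² = ((3 - 4)*(5 - 2 - (3 - 4)) + 344)² = (-(5 - 2 - 1*(-1)) + 344)² = (-(5 - 2 + 1) + 344)² = (-1*4 + 344)² = (-4 + 344)² = 340² = 115600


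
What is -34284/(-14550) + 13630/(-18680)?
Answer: 7368477/4529900 ≈ 1.6266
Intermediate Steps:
-34284/(-14550) + 13630/(-18680) = -34284*(-1/14550) + 13630*(-1/18680) = 5714/2425 - 1363/1868 = 7368477/4529900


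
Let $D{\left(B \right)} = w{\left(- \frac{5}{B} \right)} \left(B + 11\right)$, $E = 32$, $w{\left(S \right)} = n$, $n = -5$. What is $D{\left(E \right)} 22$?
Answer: $-4730$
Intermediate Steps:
$w{\left(S \right)} = -5$
$D{\left(B \right)} = -55 - 5 B$ ($D{\left(B \right)} = - 5 \left(B + 11\right) = - 5 \left(11 + B\right) = -55 - 5 B$)
$D{\left(E \right)} 22 = \left(-55 - 160\right) 22 = \left(-215\right) 22 = -4730$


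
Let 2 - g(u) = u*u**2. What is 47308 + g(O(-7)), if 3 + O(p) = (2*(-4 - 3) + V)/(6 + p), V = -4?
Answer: 43935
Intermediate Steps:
O(p) = -3 - 18/(6 + p) (O(p) = -3 + (2*(-4 - 3) - 4)/(6 + p) = -3 + (2*(-7) - 4)/(6 + p) = -3 + (-14 - 4)/(6 + p) = -3 - 18/(6 + p))
g(u) = 2 - u**3 (g(u) = 2 - u*u**2 = 2 - u**3)
47308 + g(O(-7)) = 47308 + (2 - (3*(-12 - 1*(-7))/(6 - 7))**3) = 47308 + (2 - (3*(-12 + 7)/(-1))**3) = 47308 + (2 - (3*(-1)*(-5))**3) = 47308 + (2 - 1*15**3) = 47308 + (2 - 1*3375) = 47308 + (2 - 3375) = 47308 - 3373 = 43935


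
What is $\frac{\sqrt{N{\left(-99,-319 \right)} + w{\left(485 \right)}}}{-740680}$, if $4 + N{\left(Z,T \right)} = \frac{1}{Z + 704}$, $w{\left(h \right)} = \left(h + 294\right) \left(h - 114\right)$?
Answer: $- \frac{\sqrt{874240130}}{40737400} \approx -0.00072581$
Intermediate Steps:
$w{\left(h \right)} = \left(-114 + h\right) \left(294 + h\right)$ ($w{\left(h \right)} = \left(294 + h\right) \left(-114 + h\right) = \left(-114 + h\right) \left(294 + h\right)$)
$N{\left(Z,T \right)} = -4 + \frac{1}{704 + Z}$ ($N{\left(Z,T \right)} = -4 + \frac{1}{Z + 704} = -4 + \frac{1}{704 + Z}$)
$\frac{\sqrt{N{\left(-99,-319 \right)} + w{\left(485 \right)}}}{-740680} = \frac{\sqrt{\frac{-2815 - -396}{704 - 99} + \left(-33516 + 485^{2} + 180 \cdot 485\right)}}{-740680} = \sqrt{\frac{-2815 + 396}{605} + \left(-33516 + 235225 + 87300\right)} \left(- \frac{1}{740680}\right) = \sqrt{\frac{1}{605} \left(-2419\right) + 289009} \left(- \frac{1}{740680}\right) = \sqrt{- \frac{2419}{605} + 289009} \left(- \frac{1}{740680}\right) = \sqrt{\frac{174848026}{605}} \left(- \frac{1}{740680}\right) = \frac{\sqrt{874240130}}{55} \left(- \frac{1}{740680}\right) = - \frac{\sqrt{874240130}}{40737400}$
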